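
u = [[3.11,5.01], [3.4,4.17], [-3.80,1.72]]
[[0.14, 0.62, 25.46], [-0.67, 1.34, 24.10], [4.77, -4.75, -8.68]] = u@[[-0.97, 1.02, 3.58],[0.63, -0.51, 2.86]]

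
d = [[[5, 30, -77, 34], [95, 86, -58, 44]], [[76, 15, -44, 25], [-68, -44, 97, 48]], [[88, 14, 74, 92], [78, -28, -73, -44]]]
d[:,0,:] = [[5, 30, -77, 34], [76, 15, -44, 25], [88, 14, 74, 92]]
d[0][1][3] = 44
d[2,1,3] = -44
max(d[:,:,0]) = 95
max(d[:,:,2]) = 97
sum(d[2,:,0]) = 166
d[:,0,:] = [[5, 30, -77, 34], [76, 15, -44, 25], [88, 14, 74, 92]]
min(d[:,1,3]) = -44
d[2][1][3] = -44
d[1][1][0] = -68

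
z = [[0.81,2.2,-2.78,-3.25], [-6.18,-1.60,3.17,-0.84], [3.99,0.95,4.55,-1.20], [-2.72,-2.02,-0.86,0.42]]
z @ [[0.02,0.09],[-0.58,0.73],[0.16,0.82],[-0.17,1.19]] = [[-1.15, -4.47], [1.45, -0.12], [0.46, 3.36], [0.91, -1.92]]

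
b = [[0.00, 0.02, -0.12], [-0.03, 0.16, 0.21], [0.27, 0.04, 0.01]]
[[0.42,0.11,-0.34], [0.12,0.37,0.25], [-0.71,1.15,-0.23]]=b @ [[-3.12, 3.77, -0.68], [3.92, 3.49, -1.83], [-2.87, -0.35, 2.49]]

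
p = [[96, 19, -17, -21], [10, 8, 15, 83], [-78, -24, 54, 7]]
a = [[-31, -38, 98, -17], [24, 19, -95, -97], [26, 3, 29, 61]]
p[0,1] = 19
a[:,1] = [-38, 19, 3]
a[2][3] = 61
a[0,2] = 98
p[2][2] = 54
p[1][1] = 8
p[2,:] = [-78, -24, 54, 7]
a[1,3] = -97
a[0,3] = -17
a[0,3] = -17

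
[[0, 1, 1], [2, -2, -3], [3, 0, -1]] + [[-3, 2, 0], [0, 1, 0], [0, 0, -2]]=[[-3, 3, 1], [2, -1, -3], [3, 0, -3]]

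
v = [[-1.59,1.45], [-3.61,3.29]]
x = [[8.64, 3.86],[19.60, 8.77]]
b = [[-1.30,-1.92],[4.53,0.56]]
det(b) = 7.97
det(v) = 0.00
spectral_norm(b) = 4.85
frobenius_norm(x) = 23.47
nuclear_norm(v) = 5.34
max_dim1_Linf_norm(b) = 4.53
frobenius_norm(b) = 5.12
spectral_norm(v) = 5.34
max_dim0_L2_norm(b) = 4.71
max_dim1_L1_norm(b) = 5.09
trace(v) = 1.70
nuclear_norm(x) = 23.47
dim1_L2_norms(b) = [2.32, 4.56]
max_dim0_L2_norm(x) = 21.42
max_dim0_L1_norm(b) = 5.83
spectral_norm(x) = 23.47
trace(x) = 17.41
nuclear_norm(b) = 6.49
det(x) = 0.12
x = v @ b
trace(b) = -0.74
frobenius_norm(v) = 5.34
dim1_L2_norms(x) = [9.46, 21.47]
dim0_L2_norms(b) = [4.71, 2.0]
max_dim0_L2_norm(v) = 3.94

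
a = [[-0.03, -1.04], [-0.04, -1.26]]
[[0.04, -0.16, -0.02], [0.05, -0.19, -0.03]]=a @ [[-0.1, -0.02, 0.12],[-0.04, 0.15, 0.02]]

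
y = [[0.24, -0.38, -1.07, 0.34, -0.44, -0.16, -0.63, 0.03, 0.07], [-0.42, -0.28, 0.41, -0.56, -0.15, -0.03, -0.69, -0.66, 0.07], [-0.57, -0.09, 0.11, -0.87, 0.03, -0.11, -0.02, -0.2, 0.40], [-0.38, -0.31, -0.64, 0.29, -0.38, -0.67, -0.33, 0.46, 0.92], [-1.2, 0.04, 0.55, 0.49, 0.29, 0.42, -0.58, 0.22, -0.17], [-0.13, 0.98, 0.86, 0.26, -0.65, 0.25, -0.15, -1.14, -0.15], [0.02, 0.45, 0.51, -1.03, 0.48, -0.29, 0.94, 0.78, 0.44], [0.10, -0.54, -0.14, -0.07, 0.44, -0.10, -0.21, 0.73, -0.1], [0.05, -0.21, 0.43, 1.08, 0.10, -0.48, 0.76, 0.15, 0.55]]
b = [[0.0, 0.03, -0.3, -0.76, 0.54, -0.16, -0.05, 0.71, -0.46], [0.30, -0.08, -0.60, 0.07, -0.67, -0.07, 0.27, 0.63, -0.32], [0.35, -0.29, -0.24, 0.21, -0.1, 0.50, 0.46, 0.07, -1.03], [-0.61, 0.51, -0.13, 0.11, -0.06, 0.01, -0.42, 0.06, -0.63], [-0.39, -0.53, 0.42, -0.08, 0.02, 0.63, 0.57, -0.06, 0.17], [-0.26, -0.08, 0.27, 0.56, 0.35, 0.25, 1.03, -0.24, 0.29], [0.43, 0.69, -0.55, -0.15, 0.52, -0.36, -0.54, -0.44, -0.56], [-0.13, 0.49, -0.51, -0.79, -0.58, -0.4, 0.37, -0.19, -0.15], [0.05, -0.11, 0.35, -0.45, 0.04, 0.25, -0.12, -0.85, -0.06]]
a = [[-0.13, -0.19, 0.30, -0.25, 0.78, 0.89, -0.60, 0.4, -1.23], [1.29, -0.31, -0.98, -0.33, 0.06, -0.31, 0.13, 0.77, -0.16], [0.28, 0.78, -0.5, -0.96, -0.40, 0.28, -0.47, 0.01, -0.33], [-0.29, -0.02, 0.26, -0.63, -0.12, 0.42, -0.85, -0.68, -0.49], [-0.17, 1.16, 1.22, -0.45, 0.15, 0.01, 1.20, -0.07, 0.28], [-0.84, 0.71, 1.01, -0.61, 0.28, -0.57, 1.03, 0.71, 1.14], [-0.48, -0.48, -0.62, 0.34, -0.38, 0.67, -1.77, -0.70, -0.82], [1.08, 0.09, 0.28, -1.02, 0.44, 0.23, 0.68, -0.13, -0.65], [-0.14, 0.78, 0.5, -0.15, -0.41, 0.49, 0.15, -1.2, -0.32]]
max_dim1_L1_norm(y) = 4.94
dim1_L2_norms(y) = [1.44, 1.29, 1.15, 1.58, 1.63, 1.9, 1.88, 1.06, 1.59]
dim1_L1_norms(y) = [3.36, 3.27, 2.4, 4.38, 3.96, 4.57, 4.94, 2.43, 3.81]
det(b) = 0.00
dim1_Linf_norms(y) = [1.07, 0.69, 0.87, 0.92, 1.2, 1.14, 1.03, 0.73, 1.08]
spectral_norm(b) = 2.25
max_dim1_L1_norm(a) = 6.9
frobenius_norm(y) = 4.59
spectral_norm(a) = 3.90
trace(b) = -0.73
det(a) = 0.00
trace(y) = 3.12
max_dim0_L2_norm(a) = 2.73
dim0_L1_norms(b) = [2.52, 2.81, 3.37, 3.18, 2.88, 2.63, 3.83, 3.25, 3.67]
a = b @ y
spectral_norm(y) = 2.50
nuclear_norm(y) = 11.13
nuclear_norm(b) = 9.85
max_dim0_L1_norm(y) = 4.99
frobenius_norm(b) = 3.83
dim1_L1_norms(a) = [4.77, 4.34, 4.01, 3.76, 4.71, 6.9, 6.26, 4.6, 4.14]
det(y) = 0.00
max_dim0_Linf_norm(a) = 1.77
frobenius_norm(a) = 5.87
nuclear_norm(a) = 13.18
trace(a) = -4.21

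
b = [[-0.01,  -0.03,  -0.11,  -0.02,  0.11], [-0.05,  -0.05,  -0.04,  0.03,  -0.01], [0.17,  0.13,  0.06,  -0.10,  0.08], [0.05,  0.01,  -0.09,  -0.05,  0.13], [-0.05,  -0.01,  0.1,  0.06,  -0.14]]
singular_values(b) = [0.32, 0.24, 0.01, 0.01, 0.0]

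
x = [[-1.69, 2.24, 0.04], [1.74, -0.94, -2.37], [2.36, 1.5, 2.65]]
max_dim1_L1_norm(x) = 6.51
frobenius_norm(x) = 5.68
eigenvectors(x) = [[-0.76+0.00j, -0.05+0.32j, (-0.05-0.32j)], [(0.63+0j), (-0.36+0.46j), (-0.36-0.46j)], [(0.14+0j), (0.75+0j), 0.75-0.00j]]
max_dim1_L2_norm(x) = 3.85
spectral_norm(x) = 4.14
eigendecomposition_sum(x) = [[-2.18-0.00j, (1.53+0j), 0.60-0.00j], [1.81+0.00j, (-1.27-0j), -0.50+0.00j], [(0.39+0j), (-0.27-0j), -0.11+0.00j]] + [[(0.25+0.46j), (0.36+0.44j), (-0.28+0.56j)], [(-0.03+0.94j), 0.16+1.00j, -0.94+0.62j], [(0.98-0.72j), 0.89-0.96j, (1.38+0.45j)]] + [[(0.25-0.46j), (0.36-0.44j), -0.28-0.56j], [(-0.03-0.94j), (0.16-1j), (-0.94-0.62j)], [0.98+0.72j, (0.89+0.96j), (1.38-0.45j)]]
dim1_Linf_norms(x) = [2.24, 2.37, 2.65]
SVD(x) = [[0.26, -0.66, -0.71], [-0.55, 0.50, -0.67], [0.79, 0.56, -0.23]] @ diag([4.14094494471629, 3.499862221914056, 1.6879097702328183]) @ [[0.12, 0.55, 0.83],[0.95, -0.31, 0.08],[-0.3, -0.77, 0.56]]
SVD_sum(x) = [[0.12, 0.59, 0.89], [-0.26, -1.26, -1.88], [0.38, 1.82, 2.71]] + [[-2.18,0.72,-0.18], [1.66,-0.55,0.14], [1.86,-0.62,0.15]] + [[0.36, 0.92, -0.67], [0.34, 0.87, -0.63], [0.12, 0.3, -0.22]]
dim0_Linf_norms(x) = [2.36, 2.24, 2.65]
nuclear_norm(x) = 9.33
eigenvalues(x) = [(-3.55+0j), (1.79+1.92j), (1.79-1.92j)]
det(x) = -24.46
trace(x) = 0.02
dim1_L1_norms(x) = [3.97, 5.05, 6.51]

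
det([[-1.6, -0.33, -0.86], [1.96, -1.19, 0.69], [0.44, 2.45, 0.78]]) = 0.014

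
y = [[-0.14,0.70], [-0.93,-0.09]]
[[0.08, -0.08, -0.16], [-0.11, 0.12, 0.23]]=y@[[0.11, -0.12, -0.22],[0.13, -0.14, -0.27]]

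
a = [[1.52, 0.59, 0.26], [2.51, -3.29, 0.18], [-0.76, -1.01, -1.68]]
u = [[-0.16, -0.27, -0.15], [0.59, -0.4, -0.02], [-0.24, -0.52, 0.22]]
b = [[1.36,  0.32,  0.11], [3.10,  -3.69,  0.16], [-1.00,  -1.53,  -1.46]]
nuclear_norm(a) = 7.57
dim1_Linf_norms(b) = [1.36, 3.69, 1.53]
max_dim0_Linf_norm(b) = 3.69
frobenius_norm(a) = 4.93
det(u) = 0.11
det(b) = 8.13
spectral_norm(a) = 4.18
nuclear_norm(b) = 8.07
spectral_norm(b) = 4.89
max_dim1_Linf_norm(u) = 0.59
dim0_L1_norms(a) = [4.79, 4.89, 2.12]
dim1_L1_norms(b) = [1.79, 6.95, 3.99]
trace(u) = -0.34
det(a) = 9.78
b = a + u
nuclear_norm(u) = 1.61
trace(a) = -3.45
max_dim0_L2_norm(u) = 0.71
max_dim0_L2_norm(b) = 4.01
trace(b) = -3.79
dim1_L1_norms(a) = [2.37, 5.98, 3.45]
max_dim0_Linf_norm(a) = 3.29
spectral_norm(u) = 0.74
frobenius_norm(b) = 5.54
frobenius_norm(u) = 1.00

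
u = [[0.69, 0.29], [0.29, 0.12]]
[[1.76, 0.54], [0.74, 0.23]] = u @ [[2.14, 0.5],[0.97, 0.67]]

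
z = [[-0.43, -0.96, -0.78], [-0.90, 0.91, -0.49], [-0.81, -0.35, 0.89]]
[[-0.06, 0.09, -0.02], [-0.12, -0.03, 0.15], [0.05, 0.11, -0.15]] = z@[[0.05, -0.07, 0.01], [-0.03, -0.09, 0.11], [0.09, 0.03, -0.12]]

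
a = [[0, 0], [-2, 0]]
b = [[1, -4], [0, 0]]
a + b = [[1, -4], [-2, 0]]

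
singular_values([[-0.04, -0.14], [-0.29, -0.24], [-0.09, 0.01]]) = [0.4, 0.1]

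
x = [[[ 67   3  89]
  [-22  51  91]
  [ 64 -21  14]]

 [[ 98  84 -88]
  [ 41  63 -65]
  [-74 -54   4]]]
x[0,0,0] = 67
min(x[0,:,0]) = -22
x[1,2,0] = -74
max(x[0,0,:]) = 89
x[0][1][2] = 91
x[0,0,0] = 67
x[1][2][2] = 4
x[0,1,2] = 91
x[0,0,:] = [67, 3, 89]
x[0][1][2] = 91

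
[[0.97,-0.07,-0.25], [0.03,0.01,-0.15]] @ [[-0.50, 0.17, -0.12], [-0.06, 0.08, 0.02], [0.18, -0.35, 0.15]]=[[-0.53,  0.25,  -0.16], [-0.04,  0.06,  -0.03]]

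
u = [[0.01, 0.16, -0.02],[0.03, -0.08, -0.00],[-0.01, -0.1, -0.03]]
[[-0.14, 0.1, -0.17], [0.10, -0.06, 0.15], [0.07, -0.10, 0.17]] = u@[[0.96, -0.06, 1.44],[-0.91, 0.72, -1.33],[0.23, 0.84, -1.6]]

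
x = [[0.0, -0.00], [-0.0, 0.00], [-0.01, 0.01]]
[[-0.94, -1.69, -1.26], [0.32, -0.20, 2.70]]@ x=[[0.01, -0.01],[-0.03, 0.03]]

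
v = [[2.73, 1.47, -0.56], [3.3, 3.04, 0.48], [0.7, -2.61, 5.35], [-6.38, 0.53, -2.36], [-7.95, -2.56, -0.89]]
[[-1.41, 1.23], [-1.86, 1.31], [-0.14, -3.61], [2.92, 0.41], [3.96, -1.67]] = v@[[-0.46,0.16], [-0.11,0.34], [-0.02,-0.53]]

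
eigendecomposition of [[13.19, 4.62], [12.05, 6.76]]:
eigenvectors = [[0.69, -0.38],  [0.73, 0.93]]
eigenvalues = [18.1, 1.85]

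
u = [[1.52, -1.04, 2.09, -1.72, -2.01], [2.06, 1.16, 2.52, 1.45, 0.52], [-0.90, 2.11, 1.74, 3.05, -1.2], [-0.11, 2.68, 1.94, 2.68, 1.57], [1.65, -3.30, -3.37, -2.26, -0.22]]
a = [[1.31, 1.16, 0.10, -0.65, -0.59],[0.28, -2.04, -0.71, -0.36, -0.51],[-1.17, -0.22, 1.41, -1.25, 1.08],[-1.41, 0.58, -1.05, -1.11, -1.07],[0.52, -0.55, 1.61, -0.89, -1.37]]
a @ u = [[3.39, 0.4, 6.56, -0.67, -3.04],[-3.94, -3.44, -4.77, -5.42, -1.22],[-1.58, -2.98, -6.61, 0.20, -1.65],[-1.65, 0.48, -1.86, -0.49, 2.89],[-3.95, 4.35, 5.39, 3.93, -4.36]]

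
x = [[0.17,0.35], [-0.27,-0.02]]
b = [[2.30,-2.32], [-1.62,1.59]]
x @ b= [[-0.18, 0.16], [-0.59, 0.59]]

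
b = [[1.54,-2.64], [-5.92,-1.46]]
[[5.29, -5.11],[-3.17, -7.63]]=b@ [[0.9, 0.71], [-1.48, 2.35]]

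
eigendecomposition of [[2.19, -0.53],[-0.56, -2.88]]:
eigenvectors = [[0.99,0.1], [-0.11,0.99]]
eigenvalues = [2.25, -2.94]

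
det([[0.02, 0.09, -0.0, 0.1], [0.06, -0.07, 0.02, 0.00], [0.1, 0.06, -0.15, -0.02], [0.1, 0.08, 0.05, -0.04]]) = -0.000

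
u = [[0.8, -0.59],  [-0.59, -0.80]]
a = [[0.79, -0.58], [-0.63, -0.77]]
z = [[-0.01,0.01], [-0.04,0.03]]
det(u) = -0.99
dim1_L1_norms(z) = [0.02, 0.07]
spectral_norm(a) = 1.01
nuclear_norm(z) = 0.05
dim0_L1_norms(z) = [0.05, 0.04]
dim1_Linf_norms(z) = [0.01, 0.04]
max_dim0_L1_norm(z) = 0.05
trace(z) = 0.02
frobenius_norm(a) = 1.40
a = u + z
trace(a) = 0.02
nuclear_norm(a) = 1.97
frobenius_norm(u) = 1.41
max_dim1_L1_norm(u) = 1.39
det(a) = -0.97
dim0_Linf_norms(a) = [0.79, 0.77]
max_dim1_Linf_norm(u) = 0.8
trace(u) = 0.00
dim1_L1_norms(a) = [1.37, 1.4]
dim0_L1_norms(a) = [1.42, 1.35]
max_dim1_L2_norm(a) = 0.99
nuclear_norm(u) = 1.99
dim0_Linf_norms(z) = [0.04, 0.03]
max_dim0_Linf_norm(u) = 0.8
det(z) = 0.00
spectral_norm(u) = 0.99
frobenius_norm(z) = 0.05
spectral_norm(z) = 0.05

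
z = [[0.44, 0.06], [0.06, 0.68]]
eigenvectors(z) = [[-0.97, -0.23], [0.23, -0.97]]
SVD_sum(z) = [[0.04, 0.16], [0.16, 0.66]] + [[0.40, -0.1], [-0.10, 0.02]]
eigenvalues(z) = [0.43, 0.69]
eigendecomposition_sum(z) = [[0.4, -0.10], [-0.1, 0.02]] + [[0.04, 0.16],[0.16, 0.66]]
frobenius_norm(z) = 0.81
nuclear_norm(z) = 1.12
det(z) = 0.30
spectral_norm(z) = 0.69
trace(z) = 1.12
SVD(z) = [[0.23,  0.97], [0.97,  -0.23]] @ diag([0.6941640786499874, 0.42583592135001264]) @ [[0.23, 0.97], [0.97, -0.23]]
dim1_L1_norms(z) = [0.5, 0.74]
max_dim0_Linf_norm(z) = 0.68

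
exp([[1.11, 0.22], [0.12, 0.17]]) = [[3.06, 0.43], [0.24, 1.21]]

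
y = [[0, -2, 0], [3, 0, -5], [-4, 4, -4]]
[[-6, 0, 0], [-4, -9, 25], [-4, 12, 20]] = y@[[2, -3, 0], [3, 0, 0], [2, 0, -5]]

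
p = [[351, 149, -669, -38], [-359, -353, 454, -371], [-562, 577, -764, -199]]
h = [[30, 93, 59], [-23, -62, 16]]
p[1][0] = -359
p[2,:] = [-562, 577, -764, -199]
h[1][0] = -23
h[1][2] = 16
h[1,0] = -23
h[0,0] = 30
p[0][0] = 351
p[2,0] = -562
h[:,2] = [59, 16]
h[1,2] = 16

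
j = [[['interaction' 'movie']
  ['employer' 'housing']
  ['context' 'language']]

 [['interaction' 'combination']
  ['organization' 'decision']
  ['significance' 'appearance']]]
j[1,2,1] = 'appearance'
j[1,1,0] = 'organization'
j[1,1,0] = 'organization'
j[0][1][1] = 'housing'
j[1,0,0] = 'interaction'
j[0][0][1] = 'movie'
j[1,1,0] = 'organization'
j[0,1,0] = 'employer'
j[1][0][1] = 'combination'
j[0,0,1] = 'movie'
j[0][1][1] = 'housing'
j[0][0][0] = 'interaction'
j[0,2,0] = 'context'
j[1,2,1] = 'appearance'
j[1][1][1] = 'decision'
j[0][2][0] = 'context'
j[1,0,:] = ['interaction', 'combination']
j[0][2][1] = 'language'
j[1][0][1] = 'combination'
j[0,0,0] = 'interaction'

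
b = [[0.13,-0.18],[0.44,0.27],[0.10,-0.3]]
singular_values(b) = [0.52, 0.38]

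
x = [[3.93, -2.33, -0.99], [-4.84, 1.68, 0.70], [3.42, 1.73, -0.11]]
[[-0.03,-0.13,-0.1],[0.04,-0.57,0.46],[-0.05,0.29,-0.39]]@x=[[0.17,  -0.32,  -0.05], [4.49,  -0.25,  -0.49], [-2.93,  -0.07,  0.3]]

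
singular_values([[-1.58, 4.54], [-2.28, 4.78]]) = [7.14, 0.39]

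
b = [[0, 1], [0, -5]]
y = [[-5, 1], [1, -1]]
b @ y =[[1, -1], [-5, 5]]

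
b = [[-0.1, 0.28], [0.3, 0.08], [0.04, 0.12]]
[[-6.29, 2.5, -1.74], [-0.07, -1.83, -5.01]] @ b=[[1.31, -1.77],  [-0.74, -0.77]]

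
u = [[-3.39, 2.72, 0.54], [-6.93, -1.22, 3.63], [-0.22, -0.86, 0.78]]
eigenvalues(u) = [(-2.09+4.44j), (-2.09-4.44j), (0.34+0j)]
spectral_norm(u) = 8.50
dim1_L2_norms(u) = [4.38, 7.92, 1.18]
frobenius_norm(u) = 9.13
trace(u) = -3.83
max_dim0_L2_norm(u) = 7.72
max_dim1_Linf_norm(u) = 6.93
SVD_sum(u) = [[-2.95, -0.05, 1.38], [-7.09, -0.13, 3.32], [-0.49, -0.01, 0.23]] + [[-0.47, 2.75, -0.9],[0.18, -1.08, 0.35],[0.16, -0.95, 0.31]] + [[0.03, 0.03, 0.06], [-0.02, -0.02, -0.04], [0.11, 0.10, 0.24]]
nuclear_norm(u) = 12.10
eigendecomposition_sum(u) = [[(-1.71+1.65j), (1.37+0.82j), (0.2-1.04j)], [(-3.48-1.87j), -0.60+2.59j, (1.75-0.22j)], [-0.15-0.66j, (-0.4+0.21j), 0.22+0.20j]] + [[(-1.71-1.65j), 1.37-0.82j, 0.20+1.04j], [-3.48+1.87j, (-0.6-2.59j), 1.75+0.22j], [-0.15+0.66j, -0.40-0.21j, 0.22-0.20j]] + [[0.03+0.00j, (-0.02+0j), 0.14-0.00j], [(0.03+0j), (-0.02+0j), (0.13-0j)], [0.08+0.00j, -0.05+0.00j, 0.33-0.00j]]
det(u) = 8.25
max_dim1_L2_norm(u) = 7.92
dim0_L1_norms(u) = [10.54, 4.8, 4.95]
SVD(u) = [[-0.38, 0.89, 0.26], [-0.92, -0.35, -0.17], [-0.06, -0.31, 0.95]] @ diag([8.500684244660446, 3.3046763935779233, 0.29356652791232546]) @ [[0.91,0.02,-0.42], [-0.16,0.94,-0.31], [0.39,0.35,0.85]]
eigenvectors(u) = [[-0.16+0.49j, -0.16-0.49j, (0.37+0j)], [(-0.85+0j), -0.85-0.00j, (0.34+0j)], [-0.10-0.11j, (-0.1+0.11j), (0.86+0j)]]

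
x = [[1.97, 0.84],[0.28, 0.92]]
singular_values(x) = [2.24, 0.7]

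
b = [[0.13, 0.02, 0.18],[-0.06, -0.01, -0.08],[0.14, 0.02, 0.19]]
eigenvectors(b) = [[-0.65+0.00j, (0.01-0.51j), (0.01+0.51j)],[(0.29+0j), 0.77+0.00j, 0.77-0.00j],[-0.70+0.00j, -0.09+0.38j, -0.09-0.38j]]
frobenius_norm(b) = 0.34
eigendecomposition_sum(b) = [[(0.13+0j), (0.02-0j), (0.18+0j)],[-0.06+0.00j, -0.01+0.00j, -0.08+0.00j],[0.14+0.00j, 0.02-0.00j, (0.19+0j)]] + [[(-0+0j), 0.00+0.00j, 0.00-0.00j], [(-0-0j), -0.00+0.00j, 0.00+0.00j], [0.00-0.00j, -0.00-0.00j, -0.00+0.00j]] + [[(-0-0j), -0j, 0j], [-0.00+0.00j, -0.00-0.00j, -0j], [0.00+0.00j, (-0+0j), -0.00-0.00j]]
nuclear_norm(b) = 0.34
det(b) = 0.00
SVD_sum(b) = [[0.13, 0.02, 0.18],[-0.06, -0.01, -0.08],[0.14, 0.02, 0.19]] + [[-0.0, -0.00, 0.00],  [-0.0, -0.00, 0.0],  [0.00, 0.0, -0.0]] + [[-0.0, 0.00, -0.0], [0.00, -0.00, 0.0], [0.0, -0.0, 0.0]]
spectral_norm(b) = 0.34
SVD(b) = [[-0.65, -0.67, -0.35], [0.3, -0.65, 0.70], [-0.70, 0.35, 0.63]] @ diag([0.34043189301234045, 0.0019827949553111964, 0.0014814669080349236]) @ [[-0.59, -0.09, -0.8], [0.80, 0.1, -0.59], [0.13, -0.99, 0.01]]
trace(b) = 0.31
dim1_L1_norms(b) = [0.33, 0.15, 0.35]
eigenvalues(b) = [(0.31+0j), (-0+0j), (-0-0j)]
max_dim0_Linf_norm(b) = 0.19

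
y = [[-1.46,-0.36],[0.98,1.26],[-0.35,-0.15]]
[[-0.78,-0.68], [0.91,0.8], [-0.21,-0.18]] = y @ [[0.44, 0.38], [0.38, 0.34]]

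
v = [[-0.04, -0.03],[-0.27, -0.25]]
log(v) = [[(-4.55+3.14j), 0.41+0.00j], [(3.65+0j), -1.71+3.14j]]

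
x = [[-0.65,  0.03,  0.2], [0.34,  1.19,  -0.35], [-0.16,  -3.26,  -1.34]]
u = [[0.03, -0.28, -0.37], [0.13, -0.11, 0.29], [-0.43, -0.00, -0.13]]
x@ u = [[-0.1, 0.18, 0.22],[0.32, -0.23, 0.26],[0.15, 0.4, -0.71]]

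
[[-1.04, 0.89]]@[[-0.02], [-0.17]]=[[-0.13]]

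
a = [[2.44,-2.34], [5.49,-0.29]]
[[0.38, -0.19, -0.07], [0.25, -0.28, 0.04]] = a @[[0.04,-0.05,0.01], [-0.12,0.03,0.04]]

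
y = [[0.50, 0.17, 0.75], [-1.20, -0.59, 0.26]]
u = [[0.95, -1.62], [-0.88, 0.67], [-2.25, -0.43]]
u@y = [[2.42, 1.12, 0.29], [-1.24, -0.54, -0.49], [-0.61, -0.13, -1.8]]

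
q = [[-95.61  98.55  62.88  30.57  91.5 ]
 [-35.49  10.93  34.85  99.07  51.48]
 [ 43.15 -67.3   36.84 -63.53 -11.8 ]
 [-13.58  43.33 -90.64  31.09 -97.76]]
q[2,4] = -11.8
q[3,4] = -97.76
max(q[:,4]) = 91.5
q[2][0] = 43.15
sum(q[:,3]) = 97.19999999999999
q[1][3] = 99.07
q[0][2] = 62.88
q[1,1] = 10.93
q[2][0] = 43.15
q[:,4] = [91.5, 51.48, -11.8, -97.76]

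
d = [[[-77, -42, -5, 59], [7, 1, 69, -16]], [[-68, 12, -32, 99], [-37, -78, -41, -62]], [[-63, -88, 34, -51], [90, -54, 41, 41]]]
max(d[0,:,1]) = 1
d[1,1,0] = -37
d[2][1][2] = 41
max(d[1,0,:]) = 99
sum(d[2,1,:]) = 118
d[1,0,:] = [-68, 12, -32, 99]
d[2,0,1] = -88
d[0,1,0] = 7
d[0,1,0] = 7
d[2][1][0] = 90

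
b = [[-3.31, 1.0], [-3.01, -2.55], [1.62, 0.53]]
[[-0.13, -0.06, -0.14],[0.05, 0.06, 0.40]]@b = [[0.38, -0.05], [0.30, 0.11]]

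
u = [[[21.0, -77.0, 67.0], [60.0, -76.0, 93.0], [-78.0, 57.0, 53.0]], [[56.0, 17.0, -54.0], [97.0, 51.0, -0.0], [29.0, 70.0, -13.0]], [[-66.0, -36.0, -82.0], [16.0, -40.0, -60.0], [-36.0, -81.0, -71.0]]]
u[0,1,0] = 60.0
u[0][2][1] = 57.0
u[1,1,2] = -0.0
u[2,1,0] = 16.0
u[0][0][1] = -77.0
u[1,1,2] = -0.0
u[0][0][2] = 67.0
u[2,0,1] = -36.0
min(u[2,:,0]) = -66.0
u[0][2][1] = 57.0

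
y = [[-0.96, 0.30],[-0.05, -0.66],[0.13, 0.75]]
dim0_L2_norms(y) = [0.97, 1.04]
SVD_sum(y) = [[-0.41, 0.65], [0.28, -0.45], [-0.3, 0.47]] + [[-0.55, -0.35], [-0.33, -0.21], [0.43, 0.28]]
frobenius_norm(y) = 1.42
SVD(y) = [[0.71, 0.71], [-0.49, 0.43], [0.52, -0.56]] @ diag([1.0901270918702193, 0.9169094413139054]) @ [[-0.54,0.84], [-0.84,-0.54]]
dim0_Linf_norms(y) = [0.96, 0.75]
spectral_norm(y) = 1.09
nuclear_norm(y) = 2.01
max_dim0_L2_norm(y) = 1.04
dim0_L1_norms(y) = [1.14, 1.71]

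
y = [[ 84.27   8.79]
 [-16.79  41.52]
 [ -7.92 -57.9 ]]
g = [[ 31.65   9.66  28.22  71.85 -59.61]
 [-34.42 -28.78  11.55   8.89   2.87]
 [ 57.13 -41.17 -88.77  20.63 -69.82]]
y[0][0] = 84.27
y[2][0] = -7.92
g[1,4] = 2.87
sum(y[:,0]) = 59.55999999999999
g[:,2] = [28.22, 11.55, -88.77]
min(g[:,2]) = -88.77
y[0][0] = 84.27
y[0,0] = 84.27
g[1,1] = -28.78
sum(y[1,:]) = 24.730000000000004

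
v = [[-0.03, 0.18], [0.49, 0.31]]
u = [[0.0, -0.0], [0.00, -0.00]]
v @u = [[0.00, 0.0], [0.0, 0.00]]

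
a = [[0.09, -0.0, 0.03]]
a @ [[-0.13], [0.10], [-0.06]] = [[-0.01]]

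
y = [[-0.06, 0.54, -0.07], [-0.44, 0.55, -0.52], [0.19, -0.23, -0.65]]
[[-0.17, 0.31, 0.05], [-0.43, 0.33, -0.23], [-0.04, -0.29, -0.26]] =y@[[0.39, -0.23, 0.26], [-0.23, 0.58, 0.18], [0.26, 0.18, 0.42]]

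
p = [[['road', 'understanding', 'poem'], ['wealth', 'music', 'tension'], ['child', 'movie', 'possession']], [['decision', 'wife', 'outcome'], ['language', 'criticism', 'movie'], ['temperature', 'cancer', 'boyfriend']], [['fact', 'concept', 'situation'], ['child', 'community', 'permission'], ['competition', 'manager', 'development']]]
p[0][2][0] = 'child'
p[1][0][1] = 'wife'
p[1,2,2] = 'boyfriend'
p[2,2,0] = 'competition'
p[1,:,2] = ['outcome', 'movie', 'boyfriend']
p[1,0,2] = 'outcome'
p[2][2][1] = 'manager'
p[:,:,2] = [['poem', 'tension', 'possession'], ['outcome', 'movie', 'boyfriend'], ['situation', 'permission', 'development']]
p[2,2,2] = 'development'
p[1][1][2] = 'movie'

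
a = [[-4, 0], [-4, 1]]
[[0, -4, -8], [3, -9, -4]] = a @ [[0, 1, 2], [3, -5, 4]]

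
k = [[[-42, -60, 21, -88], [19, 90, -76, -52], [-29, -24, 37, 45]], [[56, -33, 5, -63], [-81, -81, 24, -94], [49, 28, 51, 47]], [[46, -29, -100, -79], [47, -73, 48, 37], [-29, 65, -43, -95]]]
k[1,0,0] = 56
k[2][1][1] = -73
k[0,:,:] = [[-42, -60, 21, -88], [19, 90, -76, -52], [-29, -24, 37, 45]]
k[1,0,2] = 5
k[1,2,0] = 49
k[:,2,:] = [[-29, -24, 37, 45], [49, 28, 51, 47], [-29, 65, -43, -95]]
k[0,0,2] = 21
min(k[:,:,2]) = -100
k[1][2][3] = 47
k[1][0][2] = 5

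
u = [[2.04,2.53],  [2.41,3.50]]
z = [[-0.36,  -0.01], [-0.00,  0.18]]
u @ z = [[-0.73, 0.43], [-0.87, 0.61]]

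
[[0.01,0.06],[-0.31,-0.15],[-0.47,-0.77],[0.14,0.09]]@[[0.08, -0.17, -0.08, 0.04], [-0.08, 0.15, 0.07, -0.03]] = [[-0.00, 0.01, 0.0, -0.00], [-0.01, 0.03, 0.01, -0.01], [0.02, -0.04, -0.02, 0.0], [0.0, -0.01, -0.0, 0.00]]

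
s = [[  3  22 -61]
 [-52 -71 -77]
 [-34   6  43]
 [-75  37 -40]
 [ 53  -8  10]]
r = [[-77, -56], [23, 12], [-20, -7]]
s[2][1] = 6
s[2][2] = 43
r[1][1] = 12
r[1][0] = 23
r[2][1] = -7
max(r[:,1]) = 12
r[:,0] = [-77, 23, -20]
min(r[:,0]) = -77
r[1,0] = 23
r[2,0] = -20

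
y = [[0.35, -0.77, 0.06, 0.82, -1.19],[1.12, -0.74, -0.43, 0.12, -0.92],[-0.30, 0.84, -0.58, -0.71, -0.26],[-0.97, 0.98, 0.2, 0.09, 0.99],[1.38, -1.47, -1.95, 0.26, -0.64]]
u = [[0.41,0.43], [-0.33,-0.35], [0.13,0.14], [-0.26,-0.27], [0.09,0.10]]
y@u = [[0.09,0.09], [0.53,0.56], [-0.31,-0.34], [-0.63,-0.66], [0.67,0.70]]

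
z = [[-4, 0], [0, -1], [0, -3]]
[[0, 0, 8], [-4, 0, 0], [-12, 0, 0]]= z @ [[0, 0, -2], [4, 0, 0]]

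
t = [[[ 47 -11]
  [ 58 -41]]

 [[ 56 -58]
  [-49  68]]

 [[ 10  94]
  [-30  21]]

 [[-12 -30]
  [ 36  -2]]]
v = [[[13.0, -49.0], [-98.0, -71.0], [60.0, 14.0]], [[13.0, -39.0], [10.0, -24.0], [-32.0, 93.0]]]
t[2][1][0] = -30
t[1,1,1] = 68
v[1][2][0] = -32.0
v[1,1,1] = -24.0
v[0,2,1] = 14.0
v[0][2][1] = 14.0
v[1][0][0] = 13.0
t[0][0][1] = -11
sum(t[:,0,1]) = -5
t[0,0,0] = 47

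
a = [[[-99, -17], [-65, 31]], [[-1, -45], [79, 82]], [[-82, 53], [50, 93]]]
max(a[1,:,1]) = 82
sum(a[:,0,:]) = -191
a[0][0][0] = -99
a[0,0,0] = -99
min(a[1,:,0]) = -1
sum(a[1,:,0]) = 78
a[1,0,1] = -45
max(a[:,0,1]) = 53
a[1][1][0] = 79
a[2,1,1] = 93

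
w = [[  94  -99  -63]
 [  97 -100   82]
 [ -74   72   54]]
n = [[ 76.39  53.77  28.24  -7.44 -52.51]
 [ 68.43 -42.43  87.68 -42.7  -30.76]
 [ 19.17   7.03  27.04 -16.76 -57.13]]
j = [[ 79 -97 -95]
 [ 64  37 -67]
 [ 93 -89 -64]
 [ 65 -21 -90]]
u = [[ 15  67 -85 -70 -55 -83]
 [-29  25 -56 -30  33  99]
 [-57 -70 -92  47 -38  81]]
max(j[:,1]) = 37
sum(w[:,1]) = -127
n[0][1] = 53.77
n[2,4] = -57.13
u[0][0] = 15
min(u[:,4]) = -55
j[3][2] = -90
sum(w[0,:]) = -68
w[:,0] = [94, 97, -74]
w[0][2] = -63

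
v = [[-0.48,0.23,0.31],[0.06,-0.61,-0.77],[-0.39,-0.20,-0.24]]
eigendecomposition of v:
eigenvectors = [[(0.02+0j), (-0.54-0.29j), (-0.54+0.29j)], [(-0.78+0j), 0.74+0.00j, (0.74-0j)], [0.62+0.00j, 0.01-0.27j, (0.01+0.27j)]]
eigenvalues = [(-0+0j), (-0.66+0.25j), (-0.66-0.25j)]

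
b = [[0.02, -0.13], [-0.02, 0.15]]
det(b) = 0.00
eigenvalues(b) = [0.0, 0.17]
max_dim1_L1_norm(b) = 0.17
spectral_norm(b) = 0.20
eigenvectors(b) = [[-0.99, 0.66], [-0.13, -0.75]]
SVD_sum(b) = [[0.02, -0.13], [-0.02, 0.15]] + [[0.00, 0.00], [0.0, 0.0]]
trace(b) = 0.17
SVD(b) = [[-0.66, 0.75],[0.75, 0.66]] @ diag([0.20048944986297895, 0.0019951174501868976]) @ [[-0.14, 0.99], [0.99, 0.14]]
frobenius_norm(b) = 0.20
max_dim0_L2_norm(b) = 0.2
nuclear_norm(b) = 0.20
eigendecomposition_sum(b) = [[0.00, 0.0], [0.00, 0.0]] + [[0.02, -0.13], [-0.02, 0.15]]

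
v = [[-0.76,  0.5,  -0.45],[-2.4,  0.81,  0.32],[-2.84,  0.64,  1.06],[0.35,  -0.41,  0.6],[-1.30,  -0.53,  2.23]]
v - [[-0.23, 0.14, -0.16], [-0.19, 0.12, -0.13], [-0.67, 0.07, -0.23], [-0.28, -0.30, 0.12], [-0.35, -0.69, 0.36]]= [[-0.53,  0.36,  -0.29], [-2.21,  0.69,  0.45], [-2.17,  0.57,  1.29], [0.63,  -0.11,  0.48], [-0.95,  0.16,  1.87]]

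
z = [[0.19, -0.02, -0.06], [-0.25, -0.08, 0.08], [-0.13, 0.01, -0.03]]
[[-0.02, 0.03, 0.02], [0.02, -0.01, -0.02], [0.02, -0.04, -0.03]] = z@[[-0.11, 0.23, 0.15], [0.01, -0.22, -0.1], [-0.08, 0.33, 0.18]]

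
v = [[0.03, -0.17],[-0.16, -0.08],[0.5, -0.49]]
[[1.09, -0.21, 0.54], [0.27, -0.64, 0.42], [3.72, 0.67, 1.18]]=v @ [[1.38,3.11,-0.94], [-6.19,1.81,-3.36]]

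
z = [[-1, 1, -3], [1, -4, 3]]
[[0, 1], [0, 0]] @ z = [[1, -4, 3], [0, 0, 0]]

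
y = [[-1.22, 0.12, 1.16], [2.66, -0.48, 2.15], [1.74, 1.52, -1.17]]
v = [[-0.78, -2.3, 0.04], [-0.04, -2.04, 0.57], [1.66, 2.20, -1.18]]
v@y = [[-5.1, 1.07, -5.90], [-4.39, 1.84, -5.1], [1.77, -2.65, 8.04]]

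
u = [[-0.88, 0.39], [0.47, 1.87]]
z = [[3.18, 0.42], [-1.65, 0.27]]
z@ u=[[-2.6, 2.03], [1.58, -0.14]]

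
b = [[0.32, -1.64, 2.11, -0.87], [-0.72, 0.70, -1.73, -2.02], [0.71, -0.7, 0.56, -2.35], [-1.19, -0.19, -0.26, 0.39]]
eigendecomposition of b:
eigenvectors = [[0.69,-0.23,0.29,0.18], [-0.33,-0.77,-0.72,-0.80], [0.56,-0.53,-0.63,-0.48], [-0.32,-0.29,0.06,0.3]]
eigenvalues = [3.2, -1.48, -0.35, 0.59]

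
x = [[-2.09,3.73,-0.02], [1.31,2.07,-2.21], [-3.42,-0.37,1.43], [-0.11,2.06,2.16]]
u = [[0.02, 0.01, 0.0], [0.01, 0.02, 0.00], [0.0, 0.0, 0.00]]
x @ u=[[-0.0, 0.05, 0.0],[0.05, 0.05, 0.00],[-0.07, -0.04, 0.00],[0.02, 0.04, 0.00]]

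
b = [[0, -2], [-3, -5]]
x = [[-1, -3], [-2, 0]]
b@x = [[4, 0], [13, 9]]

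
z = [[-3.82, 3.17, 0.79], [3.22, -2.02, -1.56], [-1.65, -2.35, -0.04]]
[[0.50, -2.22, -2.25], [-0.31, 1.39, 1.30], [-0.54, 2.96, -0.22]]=z @ [[0.04, -0.32, 0.48], [0.2, -1.03, -0.25], [0.02, -0.22, 0.48]]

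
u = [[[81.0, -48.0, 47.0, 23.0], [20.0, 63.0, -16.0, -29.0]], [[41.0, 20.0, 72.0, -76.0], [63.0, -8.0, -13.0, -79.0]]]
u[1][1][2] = -13.0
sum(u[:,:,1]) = 27.0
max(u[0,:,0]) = 81.0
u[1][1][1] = -8.0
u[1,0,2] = 72.0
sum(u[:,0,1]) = -28.0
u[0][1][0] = 20.0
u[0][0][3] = 23.0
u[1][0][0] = 41.0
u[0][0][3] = 23.0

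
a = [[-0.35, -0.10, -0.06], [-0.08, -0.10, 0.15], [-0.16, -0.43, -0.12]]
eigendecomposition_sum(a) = [[(-0.38+0j), -0.14-0.00j, -0.01-0.00j], [0.01-0.00j, 0j, 0j], [-0.22+0.00j, -0.08-0.00j, (-0-0j)]] + [[0.02+0.01j,(0.02-0.04j),-0.03-0.01j], [-0.04-0.01j,(-0.05+0.12j),0.07+0.03j], [0.03-0.07j,-0.17-0.10j,(-0.06+0.11j)]] + [[(0.02-0.01j), 0.02+0.04j, (-0.03+0.01j)],[(-0.04+0.01j), -0.05-0.12j, (0.07-0.03j)],[0.03+0.07j, (-0.17+0.1j), -0.06-0.11j]]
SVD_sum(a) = [[-0.18, -0.23, -0.06], [-0.06, -0.07, -0.02], [-0.28, -0.35, -0.09]] + [[-0.17, 0.13, 0.03], [-0.02, 0.01, 0.0], [0.12, -0.09, -0.02]] + [[0.00, 0.01, -0.03], [-0.0, -0.04, 0.17], [0.0, 0.0, -0.02]]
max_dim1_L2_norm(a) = 0.47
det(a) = -0.02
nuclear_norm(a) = 0.98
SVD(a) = [[-0.55, 0.82, 0.17], [-0.18, 0.09, -0.98], [-0.82, -0.57, 0.10]] @ diag([0.5514787515713855, 0.25626225724023444, 0.17349594254450482]) @ [[0.61, 0.77, 0.19],[-0.79, 0.60, 0.12],[0.02, 0.23, -0.97]]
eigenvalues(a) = [(-0.38+0j), (-0.09+0.24j), (-0.09-0.24j)]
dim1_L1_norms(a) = [0.51, 0.33, 0.71]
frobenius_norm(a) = 0.63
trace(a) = -0.57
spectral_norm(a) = 0.55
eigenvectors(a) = [[(-0.87+0j), -0.01-0.20j, -0.01+0.20j], [0.02+0.00j, 0.05+0.53j, 0.05-0.53j], [(-0.5+0j), (-0.83+0j), -0.83-0.00j]]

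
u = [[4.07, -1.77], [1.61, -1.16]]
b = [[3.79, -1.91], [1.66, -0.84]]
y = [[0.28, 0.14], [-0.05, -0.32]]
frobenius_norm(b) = 4.63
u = y + b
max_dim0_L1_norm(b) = 5.45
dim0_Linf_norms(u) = [4.07, 1.77]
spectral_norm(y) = 0.40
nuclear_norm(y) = 0.61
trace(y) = -0.04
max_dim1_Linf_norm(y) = 0.32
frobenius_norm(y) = 0.45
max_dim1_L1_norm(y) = 0.42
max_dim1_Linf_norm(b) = 3.79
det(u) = -1.87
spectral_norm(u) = 4.85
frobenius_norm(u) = 4.86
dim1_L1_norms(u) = [5.84, 2.77]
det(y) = -0.08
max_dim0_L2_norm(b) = 4.14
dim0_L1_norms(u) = [5.68, 2.93]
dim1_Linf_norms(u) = [4.07, 1.61]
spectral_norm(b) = 4.63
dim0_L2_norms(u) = [4.38, 2.12]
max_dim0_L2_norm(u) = 4.38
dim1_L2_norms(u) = [4.44, 1.98]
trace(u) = 2.91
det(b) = -0.01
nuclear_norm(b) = 4.64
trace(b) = 2.95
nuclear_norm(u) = 5.23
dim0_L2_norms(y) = [0.28, 0.35]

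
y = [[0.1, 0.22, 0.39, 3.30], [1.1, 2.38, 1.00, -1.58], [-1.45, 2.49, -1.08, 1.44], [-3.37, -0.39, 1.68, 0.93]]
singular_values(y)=[4.73, 3.51, 3.12, 1.94]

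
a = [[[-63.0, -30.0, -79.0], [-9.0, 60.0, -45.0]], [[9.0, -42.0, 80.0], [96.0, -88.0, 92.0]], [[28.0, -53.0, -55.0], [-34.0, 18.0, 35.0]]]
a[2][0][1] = -53.0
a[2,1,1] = 18.0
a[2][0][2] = -55.0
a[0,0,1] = -30.0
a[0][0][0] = -63.0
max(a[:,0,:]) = 80.0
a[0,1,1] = 60.0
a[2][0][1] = -53.0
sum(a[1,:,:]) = 147.0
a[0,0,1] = -30.0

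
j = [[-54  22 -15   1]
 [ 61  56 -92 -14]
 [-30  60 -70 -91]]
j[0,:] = [-54, 22, -15, 1]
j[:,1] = [22, 56, 60]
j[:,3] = [1, -14, -91]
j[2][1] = 60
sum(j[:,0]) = -23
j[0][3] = 1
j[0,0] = -54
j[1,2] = -92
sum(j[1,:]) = 11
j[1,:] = [61, 56, -92, -14]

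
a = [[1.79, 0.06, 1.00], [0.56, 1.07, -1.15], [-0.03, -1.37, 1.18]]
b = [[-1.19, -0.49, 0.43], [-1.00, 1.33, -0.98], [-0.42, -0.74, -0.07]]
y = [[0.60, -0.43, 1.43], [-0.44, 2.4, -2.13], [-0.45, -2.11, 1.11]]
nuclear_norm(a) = 4.75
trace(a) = 4.04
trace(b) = 0.07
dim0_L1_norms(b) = [2.61, 2.56, 1.48]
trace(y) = 4.11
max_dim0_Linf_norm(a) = 1.79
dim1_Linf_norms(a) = [1.79, 1.15, 1.37]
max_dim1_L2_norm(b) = 1.93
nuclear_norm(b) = 3.92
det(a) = -1.33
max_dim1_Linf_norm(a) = 1.79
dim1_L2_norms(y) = [1.61, 3.24, 2.43]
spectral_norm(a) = 2.50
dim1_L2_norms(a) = [2.05, 1.67, 1.81]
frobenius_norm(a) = 3.20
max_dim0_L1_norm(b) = 2.61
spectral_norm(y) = 4.17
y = b + a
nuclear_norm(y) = 5.64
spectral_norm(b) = 1.95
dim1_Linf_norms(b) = [1.19, 1.33, 0.74]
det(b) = 1.36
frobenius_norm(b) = 2.51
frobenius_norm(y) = 4.36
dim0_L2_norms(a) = [1.88, 1.74, 1.93]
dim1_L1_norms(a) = [2.85, 2.78, 2.58]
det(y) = 1.15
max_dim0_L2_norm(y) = 3.22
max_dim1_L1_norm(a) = 2.85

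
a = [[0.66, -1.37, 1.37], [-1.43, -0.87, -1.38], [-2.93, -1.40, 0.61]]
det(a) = -9.109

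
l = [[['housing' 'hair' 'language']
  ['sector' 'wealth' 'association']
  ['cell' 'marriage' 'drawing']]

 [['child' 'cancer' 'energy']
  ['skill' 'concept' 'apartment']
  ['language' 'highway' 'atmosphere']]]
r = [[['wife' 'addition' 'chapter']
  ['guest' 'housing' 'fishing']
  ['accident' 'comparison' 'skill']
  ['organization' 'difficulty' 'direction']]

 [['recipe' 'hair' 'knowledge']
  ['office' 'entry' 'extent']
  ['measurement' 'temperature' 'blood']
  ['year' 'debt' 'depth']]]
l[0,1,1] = 'wealth'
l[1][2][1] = 'highway'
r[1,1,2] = 'extent'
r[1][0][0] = 'recipe'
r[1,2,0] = 'measurement'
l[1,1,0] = 'skill'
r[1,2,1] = 'temperature'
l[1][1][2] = 'apartment'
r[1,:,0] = ['recipe', 'office', 'measurement', 'year']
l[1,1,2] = 'apartment'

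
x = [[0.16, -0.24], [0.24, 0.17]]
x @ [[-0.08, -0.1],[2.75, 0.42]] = [[-0.67, -0.12],[0.45, 0.05]]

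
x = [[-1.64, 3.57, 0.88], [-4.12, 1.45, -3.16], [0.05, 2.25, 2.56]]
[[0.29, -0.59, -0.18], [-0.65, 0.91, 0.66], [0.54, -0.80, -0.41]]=x@[[0.09, -0.25, -0.13], [0.09, -0.26, -0.09], [0.13, -0.08, -0.08]]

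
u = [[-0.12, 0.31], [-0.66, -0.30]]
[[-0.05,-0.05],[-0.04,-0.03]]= u@[[0.11, 0.10], [-0.11, -0.11]]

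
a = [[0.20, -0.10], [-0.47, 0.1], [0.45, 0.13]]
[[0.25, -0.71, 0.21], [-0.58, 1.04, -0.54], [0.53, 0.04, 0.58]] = a @[[1.21, -1.24, 1.21], [-0.11, 4.59, 0.31]]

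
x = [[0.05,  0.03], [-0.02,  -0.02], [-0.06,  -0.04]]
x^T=[[0.05, -0.02, -0.06], [0.03, -0.02, -0.04]]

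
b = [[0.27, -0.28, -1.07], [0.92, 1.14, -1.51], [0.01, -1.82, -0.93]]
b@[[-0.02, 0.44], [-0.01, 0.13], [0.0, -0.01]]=[[-0.0, 0.09], [-0.03, 0.57], [0.02, -0.22]]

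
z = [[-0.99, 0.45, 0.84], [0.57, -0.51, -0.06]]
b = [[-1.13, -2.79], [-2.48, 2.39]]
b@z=[[-0.47, 0.91, -0.78], [3.82, -2.33, -2.23]]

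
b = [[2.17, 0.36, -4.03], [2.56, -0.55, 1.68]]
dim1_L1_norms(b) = [6.56, 4.79]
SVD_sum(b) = [[1.83, 0.42, -4.17],[-0.22, -0.05, 0.51]] + [[0.34, -0.06, 0.14], [2.78, -0.5, 1.17]]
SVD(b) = [[-0.99, 0.12], [0.12, 0.99]] @ diag([4.60998498163881, 3.0831701978750075]) @ [[-0.4, -0.09, 0.91], [0.91, -0.16, 0.38]]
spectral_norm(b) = 4.61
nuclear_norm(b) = 7.69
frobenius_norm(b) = 5.55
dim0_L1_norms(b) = [4.73, 0.91, 5.71]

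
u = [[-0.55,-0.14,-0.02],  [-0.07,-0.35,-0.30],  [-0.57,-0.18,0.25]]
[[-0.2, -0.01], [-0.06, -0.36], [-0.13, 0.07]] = u @ [[0.38, -0.18], [-0.13, 0.71], [0.27, 0.40]]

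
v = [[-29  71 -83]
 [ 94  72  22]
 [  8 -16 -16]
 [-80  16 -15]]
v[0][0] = -29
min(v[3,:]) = -80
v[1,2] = 22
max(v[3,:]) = 16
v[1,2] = 22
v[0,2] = -83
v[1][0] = 94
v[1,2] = 22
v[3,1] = 16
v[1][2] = 22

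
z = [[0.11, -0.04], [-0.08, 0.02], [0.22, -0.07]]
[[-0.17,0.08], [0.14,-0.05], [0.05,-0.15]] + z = [[-0.06, 0.04], [0.06, -0.03], [0.27, -0.22]]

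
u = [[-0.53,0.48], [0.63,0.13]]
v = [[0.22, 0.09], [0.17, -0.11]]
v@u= [[-0.06,0.12], [-0.16,0.07]]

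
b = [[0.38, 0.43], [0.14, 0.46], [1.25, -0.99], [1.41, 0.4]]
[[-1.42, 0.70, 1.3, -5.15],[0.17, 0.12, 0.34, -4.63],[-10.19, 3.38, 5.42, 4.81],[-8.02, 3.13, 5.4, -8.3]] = b@[[-6.34, 2.35, 3.96, -3.32], [2.29, -0.45, -0.47, -9.05]]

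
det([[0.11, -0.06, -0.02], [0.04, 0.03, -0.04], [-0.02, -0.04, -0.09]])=-0.001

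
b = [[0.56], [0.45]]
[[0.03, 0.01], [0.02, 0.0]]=b@[[0.05,0.01]]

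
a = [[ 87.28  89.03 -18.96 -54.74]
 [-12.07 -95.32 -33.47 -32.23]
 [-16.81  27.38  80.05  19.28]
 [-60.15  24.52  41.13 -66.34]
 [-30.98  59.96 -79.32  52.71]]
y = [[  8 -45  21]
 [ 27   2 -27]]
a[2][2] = 80.05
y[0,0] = 8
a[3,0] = -60.15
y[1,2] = -27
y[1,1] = 2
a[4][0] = -30.98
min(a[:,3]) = -66.34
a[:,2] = [-18.96, -33.47, 80.05, 41.13, -79.32]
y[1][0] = 27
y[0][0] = 8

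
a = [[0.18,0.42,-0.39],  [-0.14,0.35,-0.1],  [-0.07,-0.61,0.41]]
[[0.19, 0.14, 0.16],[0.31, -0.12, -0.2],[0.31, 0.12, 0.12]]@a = [[0.0, 0.03, -0.02], [0.09, 0.21, -0.19], [0.03, 0.1, -0.08]]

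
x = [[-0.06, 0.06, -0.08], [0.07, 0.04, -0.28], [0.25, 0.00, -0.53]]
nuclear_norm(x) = 0.78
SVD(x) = [[0.08, -0.86, 0.51], [0.44, -0.43, -0.79], [0.89, 0.29, 0.34]] @ diag([0.6536021446935416, 0.12125472106325212, 0.0012365564587838477]) @ [[0.38, 0.03, -0.92], [0.77, -0.57, 0.30], [-0.51, -0.82, -0.24]]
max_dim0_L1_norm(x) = 0.89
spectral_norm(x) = 0.65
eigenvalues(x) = [-0.5, -0.05, 0.0]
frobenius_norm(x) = 0.66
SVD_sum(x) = [[0.02,0.00,-0.05], [0.11,0.01,-0.26], [0.22,0.02,-0.54]] + [[-0.08,0.06,-0.03],[-0.04,0.03,-0.02],[0.03,-0.02,0.01]] + [[-0.0, -0.00, -0.0], [0.0, 0.0, 0.0], [-0.00, -0.0, -0.0]]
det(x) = 0.00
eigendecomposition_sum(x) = [[0.03, -0.00, -0.06],[0.15, -0.02, -0.26],[0.30, -0.03, -0.52]] + [[-0.09, 0.06, -0.02], [-0.08, 0.05, -0.02], [-0.05, 0.03, -0.01]] + [[-0.00, 0.0, -0.0], [-0.00, 0.01, -0.00], [-0.0, 0.0, -0.00]]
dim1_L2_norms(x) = [0.12, 0.29, 0.59]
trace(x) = -0.55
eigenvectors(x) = [[-0.1, -0.71, -0.50], [-0.45, -0.59, -0.84], [-0.89, -0.37, -0.23]]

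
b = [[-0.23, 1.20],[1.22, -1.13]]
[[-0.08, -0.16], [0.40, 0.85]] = b @ [[0.33, 0.70], [0.00, 0.0]]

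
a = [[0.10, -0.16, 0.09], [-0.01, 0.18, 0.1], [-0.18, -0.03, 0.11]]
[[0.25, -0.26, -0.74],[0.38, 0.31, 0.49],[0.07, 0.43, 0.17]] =a @ [[1.17, -1.92, -1.91], [0.7, 1.01, 3.02], [2.70, 1.07, -0.76]]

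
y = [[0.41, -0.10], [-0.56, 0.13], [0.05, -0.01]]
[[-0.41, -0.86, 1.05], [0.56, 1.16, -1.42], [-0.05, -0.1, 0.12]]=y@[[-1.00,  -1.3,  2.09],[0.02,  3.31,  -1.93]]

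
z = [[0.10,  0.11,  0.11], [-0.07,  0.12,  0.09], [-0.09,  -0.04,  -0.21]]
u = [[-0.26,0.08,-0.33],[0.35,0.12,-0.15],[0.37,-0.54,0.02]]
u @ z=[[-0.0, -0.01, 0.05], [0.04, 0.06, 0.08], [0.07, -0.02, -0.01]]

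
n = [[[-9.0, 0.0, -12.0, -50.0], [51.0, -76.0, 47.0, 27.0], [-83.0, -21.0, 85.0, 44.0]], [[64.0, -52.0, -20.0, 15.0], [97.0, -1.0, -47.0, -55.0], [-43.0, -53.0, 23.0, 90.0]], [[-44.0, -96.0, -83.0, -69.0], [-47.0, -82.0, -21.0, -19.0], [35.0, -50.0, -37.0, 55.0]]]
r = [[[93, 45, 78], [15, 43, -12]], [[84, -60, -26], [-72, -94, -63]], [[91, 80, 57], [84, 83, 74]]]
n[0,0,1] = 0.0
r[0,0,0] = 93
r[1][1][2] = -63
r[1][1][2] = -63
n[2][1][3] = -19.0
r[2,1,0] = 84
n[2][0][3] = -69.0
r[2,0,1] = 80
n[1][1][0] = 97.0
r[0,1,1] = 43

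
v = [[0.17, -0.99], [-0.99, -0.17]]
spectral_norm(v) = 1.00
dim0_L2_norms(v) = [1.0, 1.0]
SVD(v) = [[-0.17,  0.99],[0.99,  0.17]] @ diag([1.0044899203078148, 1.0044899203078146]) @ [[-1.0,  -0.0], [-0.0,  -1.0]]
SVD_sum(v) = [[0.17, 0.00], [-0.99, 0.00]] + [[0.0, -0.99], [0.00, -0.17]]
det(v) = -1.01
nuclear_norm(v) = 2.01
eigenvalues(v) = [1.0, -1.0]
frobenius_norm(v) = 1.42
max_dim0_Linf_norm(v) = 0.99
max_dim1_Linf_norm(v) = 0.99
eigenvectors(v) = [[0.76, 0.64], [-0.64, 0.76]]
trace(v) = 0.00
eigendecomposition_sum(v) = [[0.59, -0.50], [-0.5, 0.42]] + [[-0.42,-0.50], [-0.5,-0.59]]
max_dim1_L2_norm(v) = 1.0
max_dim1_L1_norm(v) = 1.16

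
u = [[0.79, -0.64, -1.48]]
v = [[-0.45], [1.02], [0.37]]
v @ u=[[-0.36, 0.29, 0.67], [0.81, -0.65, -1.51], [0.29, -0.24, -0.55]]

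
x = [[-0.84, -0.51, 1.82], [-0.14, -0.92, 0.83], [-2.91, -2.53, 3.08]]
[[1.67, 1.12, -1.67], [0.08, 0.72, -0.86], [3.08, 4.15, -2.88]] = x @ [[-0.92, -0.84, -0.09], [0.67, -0.6, 0.11], [0.68, 0.06, -0.93]]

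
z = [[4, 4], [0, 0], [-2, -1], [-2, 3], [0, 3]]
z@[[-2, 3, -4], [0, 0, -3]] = [[-8, 12, -28], [0, 0, 0], [4, -6, 11], [4, -6, -1], [0, 0, -9]]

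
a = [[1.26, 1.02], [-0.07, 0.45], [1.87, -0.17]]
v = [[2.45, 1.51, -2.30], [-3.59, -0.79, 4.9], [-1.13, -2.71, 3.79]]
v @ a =[[-1.32, 3.57], [4.69, -4.85], [5.85, -3.02]]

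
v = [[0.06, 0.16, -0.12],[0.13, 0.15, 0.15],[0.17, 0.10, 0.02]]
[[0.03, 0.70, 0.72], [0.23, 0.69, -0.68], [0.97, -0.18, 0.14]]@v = [[0.22, 0.18, 0.12], [-0.01, 0.07, 0.06], [0.06, 0.14, -0.14]]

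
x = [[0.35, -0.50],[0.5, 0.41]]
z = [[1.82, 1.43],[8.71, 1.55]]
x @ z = [[-3.72,-0.27], [4.48,1.35]]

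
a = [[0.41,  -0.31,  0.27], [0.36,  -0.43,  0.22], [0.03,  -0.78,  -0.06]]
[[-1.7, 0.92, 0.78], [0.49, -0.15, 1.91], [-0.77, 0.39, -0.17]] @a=[[-0.34, -0.48, -0.30], [0.20, -1.58, -0.02], [-0.18, 0.2, -0.11]]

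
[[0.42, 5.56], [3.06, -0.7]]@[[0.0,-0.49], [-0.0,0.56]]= [[0.00,2.91], [0.0,-1.89]]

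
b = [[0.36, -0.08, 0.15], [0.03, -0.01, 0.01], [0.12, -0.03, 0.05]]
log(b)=[[(-1.5+0.03j), -1.16-0.12j, 2.07-0.05j], [0.20-0.53j, (-5.66+2.45j), (0.55+1.01j)], [(1.53-0.35j), (0.24+1.61j), (-5.55+0.67j)]]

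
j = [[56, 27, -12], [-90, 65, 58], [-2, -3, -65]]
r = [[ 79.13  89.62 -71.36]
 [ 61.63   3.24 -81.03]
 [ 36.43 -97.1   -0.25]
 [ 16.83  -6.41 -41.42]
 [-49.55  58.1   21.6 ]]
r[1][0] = 61.63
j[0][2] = -12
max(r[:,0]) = 79.13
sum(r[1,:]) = -16.159999999999997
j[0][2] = -12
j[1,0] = -90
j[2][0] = -2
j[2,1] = -3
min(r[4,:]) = -49.55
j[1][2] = 58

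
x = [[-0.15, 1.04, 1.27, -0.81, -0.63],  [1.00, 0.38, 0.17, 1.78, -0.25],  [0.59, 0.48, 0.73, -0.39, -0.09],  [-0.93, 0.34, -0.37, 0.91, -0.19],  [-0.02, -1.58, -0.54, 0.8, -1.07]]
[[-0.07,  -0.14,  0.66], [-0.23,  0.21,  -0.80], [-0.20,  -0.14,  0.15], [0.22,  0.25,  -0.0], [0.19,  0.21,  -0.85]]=x @ [[-0.26, -0.12, -0.31], [-0.12, -0.05, 0.24], [0.04, 0.04, 0.15], [0.04, 0.19, -0.32], [0.01, -0.00, 0.13]]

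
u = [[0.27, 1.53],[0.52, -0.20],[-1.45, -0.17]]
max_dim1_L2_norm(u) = 1.55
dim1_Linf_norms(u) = [1.53, 0.52, 1.45]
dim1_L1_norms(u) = [1.8, 0.72, 1.62]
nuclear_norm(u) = 3.10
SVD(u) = [[-0.73, 0.67],[-0.14, -0.37],[0.67, 0.65]] @ diag([1.7273365335697768, 1.3681770717985111]) @ [[-0.72, -0.70], [-0.70, 0.72]]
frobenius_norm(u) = 2.20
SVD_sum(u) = [[0.9, 0.88], [0.17, 0.16], [-0.83, -0.81]] + [[-0.63, 0.65], [0.35, -0.36], [-0.62, 0.64]]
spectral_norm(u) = 1.73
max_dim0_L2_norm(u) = 1.56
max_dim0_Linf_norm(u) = 1.53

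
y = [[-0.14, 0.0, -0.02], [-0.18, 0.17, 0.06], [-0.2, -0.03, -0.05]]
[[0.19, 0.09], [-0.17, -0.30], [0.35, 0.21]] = y @ [[-1.3, -0.44], [-2.23, -1.73], [-0.43, -1.42]]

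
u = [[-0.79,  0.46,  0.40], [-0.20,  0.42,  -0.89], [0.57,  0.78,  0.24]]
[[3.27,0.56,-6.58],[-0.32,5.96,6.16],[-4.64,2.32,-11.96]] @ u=[[-6.45, -3.39, -0.77], [2.57, 7.16, -3.95], [-3.62, -10.49, -6.79]]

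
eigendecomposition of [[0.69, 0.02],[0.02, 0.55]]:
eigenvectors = [[0.99, -0.14], [0.14, 0.99]]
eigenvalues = [0.69, 0.55]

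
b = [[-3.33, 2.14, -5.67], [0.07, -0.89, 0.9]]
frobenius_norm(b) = 7.03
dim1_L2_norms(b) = [6.92, 1.27]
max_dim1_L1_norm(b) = 11.14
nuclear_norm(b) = 7.70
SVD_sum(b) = [[-3.26, 2.22, -5.67],  [0.50, -0.34, 0.87]] + [[-0.07, -0.08, 0.00], [-0.43, -0.55, 0.03]]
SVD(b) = [[-0.99, 0.15], [0.15, 0.99]] @ diag([6.9946678479353634, 0.7064146778339649]) @ [[0.47, -0.32, 0.82], [-0.62, -0.79, 0.05]]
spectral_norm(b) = 6.99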